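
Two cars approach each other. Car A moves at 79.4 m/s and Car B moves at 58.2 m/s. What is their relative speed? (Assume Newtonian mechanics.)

v_rel = v_A + v_B = 79.4 + 58.2 = 137.6 m/s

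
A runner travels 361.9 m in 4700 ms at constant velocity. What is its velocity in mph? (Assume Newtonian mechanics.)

t = 4700 ms × 0.001 = 4.7 s
v = d / t = 361.9 / 4.7 = 77.0 m/s
v = 77.0 m/s / 0.44704 = 172.2 mph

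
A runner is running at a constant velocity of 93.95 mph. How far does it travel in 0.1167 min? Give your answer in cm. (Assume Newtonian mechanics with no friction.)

v = 93.95 mph × 0.44704 = 41.9994 m/s
t = 0.1167 min × 60.0 = 7.002 s
d = v × t = 41.9994 × 7.002 = 294.08 m
d = 294.08 m / 0.01 = 29410 cm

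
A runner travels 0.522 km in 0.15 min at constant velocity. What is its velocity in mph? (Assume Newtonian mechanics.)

d = 0.522 km × 1000.0 = 522.0 m
t = 0.15 min × 60.0 = 9.0 s
v = d / t = 522.0 / 9.0 = 58.0 m/s
v = 58.0 m/s / 0.44704 = 129.7 mph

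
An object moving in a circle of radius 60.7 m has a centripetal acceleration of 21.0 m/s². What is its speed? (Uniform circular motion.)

v = √(a_c × r) = √(21.0 × 60.7) = 35.7 m/s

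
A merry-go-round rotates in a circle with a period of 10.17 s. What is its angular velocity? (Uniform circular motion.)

ω = 2π/T = 2π/10.17 = 0.6178 rad/s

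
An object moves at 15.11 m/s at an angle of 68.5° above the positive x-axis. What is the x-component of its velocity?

vₓ = v cos(θ) = 15.11 × cos(68.5°) = 5.54 m/s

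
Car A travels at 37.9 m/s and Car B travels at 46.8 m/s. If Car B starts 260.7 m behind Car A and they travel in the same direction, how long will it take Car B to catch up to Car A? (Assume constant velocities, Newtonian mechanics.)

Relative speed: v_rel = 46.8 - 37.9 = 8.9 m/s
Time to catch: t = d₀/v_rel = 260.7/8.9 = 29.29 s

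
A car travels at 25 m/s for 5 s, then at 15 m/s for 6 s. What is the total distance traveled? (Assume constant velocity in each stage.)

d₁ = v₁t₁ = 25 × 5 = 125 m
d₂ = v₂t₂ = 15 × 6 = 90 m
d_total = 125 + 90 = 215 m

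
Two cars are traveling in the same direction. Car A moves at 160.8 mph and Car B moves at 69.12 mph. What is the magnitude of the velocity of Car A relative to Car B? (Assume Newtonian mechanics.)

v_rel = |v_A - v_B| = |160.8 - 69.12| = 91.68 mph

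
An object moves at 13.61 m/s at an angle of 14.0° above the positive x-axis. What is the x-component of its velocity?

vₓ = v cos(θ) = 13.61 × cos(14.0°) = 13.21 m/s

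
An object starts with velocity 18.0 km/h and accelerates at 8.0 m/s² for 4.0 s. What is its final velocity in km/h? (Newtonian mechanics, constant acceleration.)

v₀ = 18.0 km/h × 0.2777777777777778 = 5.0 m/s
v = v₀ + a × t = 5.0 + 8.0 × 4.0 = 37.0 m/s
v = 37.0 m/s / 0.2777777777777778 = 133.2 km/h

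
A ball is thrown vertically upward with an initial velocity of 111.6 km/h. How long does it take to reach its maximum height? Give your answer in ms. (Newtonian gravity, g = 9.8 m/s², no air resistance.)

v₀ = 111.6 km/h × 0.2777777777777778 = 31.0 m/s
t_up = v₀ / g = 31.0 / 9.8 = 3.16327 s
t_up = 3.16327 s / 0.001 = 3163 ms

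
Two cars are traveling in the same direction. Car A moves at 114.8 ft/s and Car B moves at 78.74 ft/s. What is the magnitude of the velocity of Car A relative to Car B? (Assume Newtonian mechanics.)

v_rel = |v_A - v_B| = |114.8 - 78.74| = 36.06 ft/s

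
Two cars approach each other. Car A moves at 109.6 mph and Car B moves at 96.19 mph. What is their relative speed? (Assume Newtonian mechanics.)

v_rel = v_A + v_B = 109.6 + 96.19 = 205.79 mph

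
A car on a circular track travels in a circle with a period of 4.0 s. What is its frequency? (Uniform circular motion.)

f = 1/T = 1/4.0 = 0.25 Hz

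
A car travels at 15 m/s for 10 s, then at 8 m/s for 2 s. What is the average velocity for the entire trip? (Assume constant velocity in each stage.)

d₁ = v₁t₁ = 15 × 10 = 150 m
d₂ = v₂t₂ = 8 × 2 = 16 m
d_total = 166 m, t_total = 12 s
v_avg = d_total/t_total = 166/12 = 13.83 m/s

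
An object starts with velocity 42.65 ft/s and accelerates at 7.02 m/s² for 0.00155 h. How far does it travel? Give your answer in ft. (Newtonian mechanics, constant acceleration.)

v₀ = 42.65 ft/s × 0.3048 = 12.9997 m/s
t = 0.00155 h × 3600.0 = 5.58 s
d = v₀ × t + ½ × a × t² = 12.9997 × 5.58 + 0.5 × 7.02 × 5.58² = 181.827 m
d = 181.827 m / 0.3048 = 596.5 ft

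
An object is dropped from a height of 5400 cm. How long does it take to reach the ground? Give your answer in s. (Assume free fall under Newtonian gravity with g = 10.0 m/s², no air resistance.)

h = 5400 cm × 0.01 = 54.0 m
t = √(2h/g) = √(2 × 54.0 / 10.0) = 3.286 s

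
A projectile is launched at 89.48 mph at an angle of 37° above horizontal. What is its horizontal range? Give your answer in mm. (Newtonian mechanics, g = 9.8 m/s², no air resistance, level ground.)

v₀ = 89.48 mph × 0.44704 = 40.0011 m/s
R = v₀² × sin(2θ) / g = 40.0011² × sin(2 × 37°) / 9.8 = 1600.09 × 0.961262 / 9.8 = 156.95 m
R = 156.95 m / 0.001 = 156900 mm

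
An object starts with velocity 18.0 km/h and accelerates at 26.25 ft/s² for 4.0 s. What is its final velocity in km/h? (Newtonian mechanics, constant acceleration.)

v₀ = 18.0 km/h × 0.2777777777777778 = 5.0 m/s
a = 26.25 ft/s² × 0.3048 = 8.001 m/s²
v = v₀ + a × t = 5.0 + 8.001 × 4.0 = 37.004 m/s
v = 37.004 m/s / 0.2777777777777778 = 133.2 km/h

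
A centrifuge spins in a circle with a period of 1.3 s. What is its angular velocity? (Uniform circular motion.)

ω = 2π/T = 2π/1.3 = 4.8332 rad/s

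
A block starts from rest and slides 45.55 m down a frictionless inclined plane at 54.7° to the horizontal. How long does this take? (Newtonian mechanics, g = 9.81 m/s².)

a = g sin(θ) = 9.81 × sin(54.7°) = 8.0063 m/s²
t = √(2d/a) = √(2 × 45.55 / 8.0063) = 3.37 s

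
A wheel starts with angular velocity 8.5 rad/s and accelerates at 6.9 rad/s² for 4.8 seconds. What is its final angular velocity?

ω = ω₀ + αt = 8.5 + 6.9 × 4.8 = 41.62 rad/s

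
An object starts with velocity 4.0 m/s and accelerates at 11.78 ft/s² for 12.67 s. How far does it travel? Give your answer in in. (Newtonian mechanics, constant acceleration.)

a = 11.78 ft/s² × 0.3048 = 3.59054 m/s²
d = v₀ × t + ½ × a × t² = 4.0 × 12.67 + 0.5 × 3.59054 × 12.67² = 338.873 m
d = 338.873 m / 0.0254 = 13340 in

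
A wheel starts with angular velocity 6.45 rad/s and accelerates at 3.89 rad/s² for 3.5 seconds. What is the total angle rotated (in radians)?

θ = ω₀t + ½αt² = 6.45×3.5 + ½×3.89×3.5² = 46.4 rad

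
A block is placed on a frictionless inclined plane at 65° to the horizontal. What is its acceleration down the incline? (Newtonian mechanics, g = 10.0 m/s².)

a = g sin(θ) = 10.0 × sin(65°) = 10.0 × 0.9063 = 9.06 m/s²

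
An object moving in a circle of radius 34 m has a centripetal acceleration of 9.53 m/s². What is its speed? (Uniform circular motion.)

v = √(a_c × r) = √(9.53 × 34) = 18.0 m/s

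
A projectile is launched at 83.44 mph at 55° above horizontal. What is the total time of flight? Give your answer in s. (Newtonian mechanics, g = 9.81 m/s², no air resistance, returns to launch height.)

v₀ = 83.44 mph × 0.44704 = 37.301 m/s
T = 2 × v₀ × sin(θ) / g = 2 × 37.301 × sin(55°) / 9.81 = 2 × 37.301 × 0.819152 / 9.81 = 6.229 s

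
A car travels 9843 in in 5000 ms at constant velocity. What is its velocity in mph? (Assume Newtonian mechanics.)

d = 9843 in × 0.0254 = 250.012 m
t = 5000 ms × 0.001 = 5.0 s
v = d / t = 250.012 / 5.0 = 50.0024 m/s
v = 50.0024 m/s / 0.44704 = 111.9 mph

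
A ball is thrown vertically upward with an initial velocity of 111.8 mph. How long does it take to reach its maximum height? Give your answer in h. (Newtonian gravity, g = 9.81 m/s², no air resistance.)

v₀ = 111.8 mph × 0.44704 = 49.9791 m/s
t_up = v₀ / g = 49.9791 / 9.81 = 5.09471 s
t_up = 5.09471 s / 3600.0 = 0.001415 h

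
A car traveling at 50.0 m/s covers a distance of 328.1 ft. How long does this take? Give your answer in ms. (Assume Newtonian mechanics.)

d = 328.1 ft × 0.3048 = 100.005 m
t = d / v = 100.005 / 50.0 = 2.0001 s
t = 2.0001 s / 0.001 = 2000 ms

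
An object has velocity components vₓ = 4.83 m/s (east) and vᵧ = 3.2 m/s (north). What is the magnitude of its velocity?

|v| = √(vₓ² + vᵧ²) = √(4.83² + 3.2²) = √(33.5689) = 5.79 m/s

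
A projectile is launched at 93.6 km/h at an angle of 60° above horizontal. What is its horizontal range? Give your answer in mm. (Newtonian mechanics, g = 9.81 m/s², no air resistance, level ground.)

v₀ = 93.6 km/h × 0.2777777777777778 = 26.0 m/s
R = v₀² × sin(2θ) / g = 26.0² × sin(2 × 60°) / 9.81 = 676.0 × 0.866025 / 9.81 = 59.6772 m
R = 59.6772 m / 0.001 = 59680 mm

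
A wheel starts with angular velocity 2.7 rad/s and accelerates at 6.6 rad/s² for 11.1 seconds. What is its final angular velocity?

ω = ω₀ + αt = 2.7 + 6.6 × 11.1 = 75.96 rad/s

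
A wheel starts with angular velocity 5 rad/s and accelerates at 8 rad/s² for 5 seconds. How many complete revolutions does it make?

θ = ω₀t + ½αt² = 5×5 + ½×8×5² = 125.0 rad
Total revolutions = θ/(2π) = 125.0/(2π) = 19.89
Complete revolutions = ⌊19.89⌋ = 19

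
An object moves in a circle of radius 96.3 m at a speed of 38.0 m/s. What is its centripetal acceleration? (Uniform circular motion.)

a_c = v²/r = 38.0²/96.3 = 1444.0/96.3 = 14.99 m/s²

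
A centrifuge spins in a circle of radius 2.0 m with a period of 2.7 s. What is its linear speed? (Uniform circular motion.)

v = 2πr/T = 2π×2.0/2.7 = 4.65 m/s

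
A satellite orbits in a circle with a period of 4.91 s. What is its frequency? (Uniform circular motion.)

f = 1/T = 1/4.91 = 0.2037 Hz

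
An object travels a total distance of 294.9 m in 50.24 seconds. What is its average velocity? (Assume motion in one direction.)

v_avg = Δd / Δt = 294.9 / 50.24 = 5.87 m/s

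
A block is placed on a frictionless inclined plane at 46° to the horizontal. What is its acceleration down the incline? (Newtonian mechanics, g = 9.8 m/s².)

a = g sin(θ) = 9.8 × sin(46°) = 9.8 × 0.7193 = 7.05 m/s²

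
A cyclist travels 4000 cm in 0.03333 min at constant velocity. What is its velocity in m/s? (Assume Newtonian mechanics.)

d = 4000 cm × 0.01 = 40.0 m
t = 0.03333 min × 60.0 = 1.9998 s
v = d / t = 40.0 / 1.9998 = 20.0 m/s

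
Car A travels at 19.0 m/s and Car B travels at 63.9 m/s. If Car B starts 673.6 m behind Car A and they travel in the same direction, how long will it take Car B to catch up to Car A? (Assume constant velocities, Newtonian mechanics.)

Relative speed: v_rel = 63.9 - 19.0 = 44.9 m/s
Time to catch: t = d₀/v_rel = 673.6/44.9 = 15.0 s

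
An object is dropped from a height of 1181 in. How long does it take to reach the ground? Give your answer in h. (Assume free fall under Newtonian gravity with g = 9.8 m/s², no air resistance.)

h = 1181 in × 0.0254 = 29.9974 m
t = √(2h/g) = √(2 × 29.9974 / 9.8) = 2.47425 s
t = 2.47425 s / 3600.0 = 0.0006873 h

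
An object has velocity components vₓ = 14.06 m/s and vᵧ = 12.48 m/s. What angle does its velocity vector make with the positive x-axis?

θ = arctan(vᵧ/vₓ) = arctan(12.48/14.06) = 41.59°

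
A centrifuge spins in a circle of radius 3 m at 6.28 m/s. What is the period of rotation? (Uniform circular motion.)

T = 2πr/v = 2π×3/6.28 = 3.0 s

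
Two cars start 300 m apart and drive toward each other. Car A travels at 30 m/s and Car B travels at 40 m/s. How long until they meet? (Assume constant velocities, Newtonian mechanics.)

Combined speed: v_combined = 30 + 40 = 70 m/s
Time to meet: t = d/v_combined = 300/70 = 4.29 s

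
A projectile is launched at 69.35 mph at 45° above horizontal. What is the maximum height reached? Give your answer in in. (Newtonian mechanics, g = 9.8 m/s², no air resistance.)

v₀ = 69.35 mph × 0.44704 = 31.0022 m/s
H = v₀² × sin²(θ) / (2g) = 31.0022² × sin(45°)² / (2 × 9.8) = 961.136 × 0.5 / 19.6 = 24.5188 m
H = 24.5188 m / 0.0254 = 965.3 in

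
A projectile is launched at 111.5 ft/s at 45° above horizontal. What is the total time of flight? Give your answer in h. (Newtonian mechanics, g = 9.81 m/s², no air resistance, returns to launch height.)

v₀ = 111.5 ft/s × 0.3048 = 33.9852 m/s
T = 2 × v₀ × sin(θ) / g = 2 × 33.9852 × sin(45°) / 9.81 = 2 × 33.9852 × 0.707107 / 9.81 = 4.89932 s
T = 4.89932 s / 3600.0 = 0.001361 h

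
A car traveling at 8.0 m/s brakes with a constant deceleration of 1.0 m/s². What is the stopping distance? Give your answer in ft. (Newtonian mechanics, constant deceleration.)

d = v₀² / (2a) = 8.0² / (2 × 1.0) = 64.0 / 2.0 = 32.0 m
d = 32.0 m / 0.3048 = 105.0 ft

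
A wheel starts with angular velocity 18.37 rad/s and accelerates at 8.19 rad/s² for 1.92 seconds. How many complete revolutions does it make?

θ = ω₀t + ½αt² = 18.37×1.92 + ½×8.19×1.92² = 50.366208 rad
Total revolutions = θ/(2π) = 50.366208/(2π) = 8.02
Complete revolutions = ⌊8.02⌋ = 8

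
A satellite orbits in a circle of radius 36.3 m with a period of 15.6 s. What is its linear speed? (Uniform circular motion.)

v = 2πr/T = 2π×36.3/15.6 = 14.62 m/s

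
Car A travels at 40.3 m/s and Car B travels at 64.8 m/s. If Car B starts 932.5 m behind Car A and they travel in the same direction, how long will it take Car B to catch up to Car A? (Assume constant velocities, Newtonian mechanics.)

Relative speed: v_rel = 64.8 - 40.3 = 24.5 m/s
Time to catch: t = d₀/v_rel = 932.5/24.5 = 38.06 s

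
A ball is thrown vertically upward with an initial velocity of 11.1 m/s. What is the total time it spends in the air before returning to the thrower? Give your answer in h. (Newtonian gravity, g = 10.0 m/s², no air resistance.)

t_total = 2 × v₀ / g = 2 × 11.1 / 10.0 = 2.22 s
t_total = 2.22 s / 3600.0 = 0.0006167 h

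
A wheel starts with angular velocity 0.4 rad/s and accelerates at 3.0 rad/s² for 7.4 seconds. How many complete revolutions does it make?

θ = ω₀t + ½αt² = 0.4×7.4 + ½×3.0×7.4² = 85.1 rad
Total revolutions = θ/(2π) = 85.1/(2π) = 13.54
Complete revolutions = ⌊13.54⌋ = 13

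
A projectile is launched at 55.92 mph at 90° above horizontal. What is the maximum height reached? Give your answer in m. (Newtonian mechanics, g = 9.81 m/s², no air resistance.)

v₀ = 55.92 mph × 0.44704 = 24.9985 m/s
H = v₀² × sin²(θ) / (2g) = 24.9985² × sin(90°)² / (2 × 9.81) = 624.925 × 1.0 / 19.62 = 31.85 m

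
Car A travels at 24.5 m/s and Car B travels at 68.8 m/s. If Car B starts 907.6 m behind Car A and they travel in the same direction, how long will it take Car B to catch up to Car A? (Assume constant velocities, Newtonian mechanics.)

Relative speed: v_rel = 68.8 - 24.5 = 44.3 m/s
Time to catch: t = d₀/v_rel = 907.6/44.3 = 20.49 s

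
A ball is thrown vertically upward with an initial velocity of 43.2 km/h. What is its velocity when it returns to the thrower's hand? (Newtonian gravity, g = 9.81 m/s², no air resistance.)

By conservation of energy (no air resistance), the ball returns to the throw height with the same speed as launch, but directed downward.
|v_ground| = v₀ = 43.2 km/h
v_ground = 43.2 km/h (downward)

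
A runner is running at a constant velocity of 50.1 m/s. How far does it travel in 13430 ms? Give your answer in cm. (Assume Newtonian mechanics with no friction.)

t = 13430 ms × 0.001 = 13.43 s
d = v × t = 50.1 × 13.43 = 672.843 m
d = 672.843 m / 0.01 = 67280 cm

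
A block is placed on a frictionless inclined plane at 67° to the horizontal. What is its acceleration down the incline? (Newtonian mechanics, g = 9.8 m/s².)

a = g sin(θ) = 9.8 × sin(67°) = 9.8 × 0.9205 = 9.02 m/s²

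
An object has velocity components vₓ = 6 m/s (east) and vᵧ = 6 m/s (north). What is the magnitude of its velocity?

|v| = √(vₓ² + vᵧ²) = √(6² + 6²) = √(72) = 8.49 m/s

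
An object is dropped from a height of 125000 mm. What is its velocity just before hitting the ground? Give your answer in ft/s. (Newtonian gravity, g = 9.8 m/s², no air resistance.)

h = 125000 mm × 0.001 = 125.0 m
v = √(2gh) = √(2 × 9.8 × 125.0) = 49.4975 m/s
v = 49.4975 m/s / 0.3048 = 162.4 ft/s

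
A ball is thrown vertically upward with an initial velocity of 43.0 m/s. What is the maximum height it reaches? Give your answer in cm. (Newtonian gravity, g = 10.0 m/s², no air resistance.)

h_max = v₀² / (2g) = 43.0² / (2 × 10.0) = 1849.0 / 20.0 = 92.45 m
h_max = 92.45 m / 0.01 = 9245 cm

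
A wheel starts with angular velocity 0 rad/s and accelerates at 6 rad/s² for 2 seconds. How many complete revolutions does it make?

θ = ω₀t + ½αt² = 0×2 + ½×6×2² = 12.0 rad
Total revolutions = θ/(2π) = 12.0/(2π) = 1.91
Complete revolutions = ⌊1.91⌋ = 1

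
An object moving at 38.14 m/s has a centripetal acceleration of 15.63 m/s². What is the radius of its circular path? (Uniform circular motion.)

r = v²/a_c = 38.14²/15.63 = 93.07 m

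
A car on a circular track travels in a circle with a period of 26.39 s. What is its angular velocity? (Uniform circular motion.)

ω = 2π/T = 2π/26.39 = 0.2381 rad/s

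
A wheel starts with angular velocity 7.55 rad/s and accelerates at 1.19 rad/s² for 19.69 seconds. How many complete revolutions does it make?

θ = ω₀t + ½αt² = 7.55×19.69 + ½×1.19×19.69² = 379.3386795 rad
Total revolutions = θ/(2π) = 379.3386795/(2π) = 60.37
Complete revolutions = ⌊60.37⌋ = 60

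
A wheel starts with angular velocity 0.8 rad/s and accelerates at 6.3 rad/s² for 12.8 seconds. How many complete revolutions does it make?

θ = ω₀t + ½αt² = 0.8×12.8 + ½×6.3×12.8² = 526.336 rad
Total revolutions = θ/(2π) = 526.336/(2π) = 83.77
Complete revolutions = ⌊83.77⌋ = 83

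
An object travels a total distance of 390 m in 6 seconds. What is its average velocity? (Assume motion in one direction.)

v_avg = Δd / Δt = 390 / 6 = 65.0 m/s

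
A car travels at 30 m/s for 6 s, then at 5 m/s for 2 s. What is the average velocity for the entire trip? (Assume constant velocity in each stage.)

d₁ = v₁t₁ = 30 × 6 = 180 m
d₂ = v₂t₂ = 5 × 2 = 10 m
d_total = 190 m, t_total = 8 s
v_avg = d_total/t_total = 190/8 = 23.75 m/s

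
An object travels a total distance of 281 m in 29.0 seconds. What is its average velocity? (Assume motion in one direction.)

v_avg = Δd / Δt = 281 / 29.0 = 9.69 m/s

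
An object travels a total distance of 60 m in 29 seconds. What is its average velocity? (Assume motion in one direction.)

v_avg = Δd / Δt = 60 / 29 = 2.07 m/s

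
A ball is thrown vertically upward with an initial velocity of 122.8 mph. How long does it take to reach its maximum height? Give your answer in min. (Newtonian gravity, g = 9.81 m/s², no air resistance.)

v₀ = 122.8 mph × 0.44704 = 54.8965 m/s
t_up = v₀ / g = 54.8965 / 9.81 = 5.59597 s
t_up = 5.59597 s / 60.0 = 0.09327 min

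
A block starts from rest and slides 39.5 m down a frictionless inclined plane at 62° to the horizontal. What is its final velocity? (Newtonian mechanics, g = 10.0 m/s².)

a = g sin(θ) = 10.0 × sin(62°) = 8.8295 m/s²
v = √(2ad) = √(2 × 8.8295 × 39.5) = 26.41 m/s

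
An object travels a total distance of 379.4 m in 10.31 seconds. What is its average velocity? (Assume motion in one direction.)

v_avg = Δd / Δt = 379.4 / 10.31 = 36.8 m/s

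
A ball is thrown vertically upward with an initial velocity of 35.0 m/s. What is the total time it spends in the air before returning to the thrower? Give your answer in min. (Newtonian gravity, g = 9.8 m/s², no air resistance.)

t_total = 2 × v₀ / g = 2 × 35.0 / 9.8 = 7.14286 s
t_total = 7.14286 s / 60.0 = 0.119 min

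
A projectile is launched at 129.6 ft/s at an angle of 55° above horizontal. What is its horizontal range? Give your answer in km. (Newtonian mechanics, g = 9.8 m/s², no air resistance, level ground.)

v₀ = 129.6 ft/s × 0.3048 = 39.5021 m/s
R = v₀² × sin(2θ) / g = 39.5021² × sin(2 × 55°) / 9.8 = 1560.42 × 0.939693 / 9.8 = 149.624 m
R = 149.624 m / 1000.0 = 0.1496 km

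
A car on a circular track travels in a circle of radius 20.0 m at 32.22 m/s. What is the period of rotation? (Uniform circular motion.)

T = 2πr/v = 2π×20.0/32.22 = 3.9 s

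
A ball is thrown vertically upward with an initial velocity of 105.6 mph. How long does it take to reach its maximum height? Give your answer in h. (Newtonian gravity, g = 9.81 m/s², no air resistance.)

v₀ = 105.6 mph × 0.44704 = 47.2074 m/s
t_up = v₀ / g = 47.2074 / 9.81 = 4.81217 s
t_up = 4.81217 s / 3600.0 = 0.001337 h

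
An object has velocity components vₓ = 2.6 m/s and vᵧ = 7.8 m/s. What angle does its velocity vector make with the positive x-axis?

θ = arctan(vᵧ/vₓ) = arctan(7.8/2.6) = 71.57°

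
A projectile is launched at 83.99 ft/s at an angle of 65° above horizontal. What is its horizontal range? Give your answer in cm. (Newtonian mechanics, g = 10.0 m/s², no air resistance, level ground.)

v₀ = 83.99 ft/s × 0.3048 = 25.6002 m/s
R = v₀² × sin(2θ) / g = 25.6002² × sin(2 × 65°) / 10.0 = 655.37 × 0.766044 / 10.0 = 50.2042 m
R = 50.2042 m / 0.01 = 5020 cm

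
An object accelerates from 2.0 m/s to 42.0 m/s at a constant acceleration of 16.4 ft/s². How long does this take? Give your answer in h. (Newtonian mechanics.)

a = 16.4 ft/s² × 0.3048 = 4.99872 m/s²
t = (v - v₀) / a = (42.0 - 2.0) / 4.99872 = 8.00205 s
t = 8.00205 s / 3600.0 = 0.002223 h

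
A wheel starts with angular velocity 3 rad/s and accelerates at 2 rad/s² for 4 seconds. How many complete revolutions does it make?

θ = ω₀t + ½αt² = 3×4 + ½×2×4² = 28.0 rad
Total revolutions = θ/(2π) = 28.0/(2π) = 4.46
Complete revolutions = ⌊4.46⌋ = 4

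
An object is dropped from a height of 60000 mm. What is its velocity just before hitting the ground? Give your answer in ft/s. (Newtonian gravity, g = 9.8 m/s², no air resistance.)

h = 60000 mm × 0.001 = 60.0 m
v = √(2gh) = √(2 × 9.8 × 60.0) = 34.2929 m/s
v = 34.2929 m/s / 0.3048 = 112.5 ft/s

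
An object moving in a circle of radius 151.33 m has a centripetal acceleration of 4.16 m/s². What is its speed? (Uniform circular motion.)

v = √(a_c × r) = √(4.16 × 151.33) = 25.09 m/s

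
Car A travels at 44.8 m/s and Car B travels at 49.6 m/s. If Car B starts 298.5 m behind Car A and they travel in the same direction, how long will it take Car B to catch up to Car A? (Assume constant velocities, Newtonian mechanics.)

Relative speed: v_rel = 49.6 - 44.8 = 4.8 m/s
Time to catch: t = d₀/v_rel = 298.5/4.8 = 62.19 s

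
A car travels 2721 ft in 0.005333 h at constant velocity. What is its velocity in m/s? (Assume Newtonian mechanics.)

d = 2721 ft × 0.3048 = 829.361 m
t = 0.005333 h × 3600.0 = 19.1988 s
v = d / t = 829.361 / 19.1988 = 43.2 m/s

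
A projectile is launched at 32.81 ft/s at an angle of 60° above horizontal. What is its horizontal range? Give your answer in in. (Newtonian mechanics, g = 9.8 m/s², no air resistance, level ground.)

v₀ = 32.81 ft/s × 0.3048 = 10.0005 m/s
R = v₀² × sin(2θ) / g = 10.0005² × sin(2 × 60°) / 9.8 = 100.01 × 0.866025 / 9.8 = 8.83787 m
R = 8.83787 m / 0.0254 = 347.9 in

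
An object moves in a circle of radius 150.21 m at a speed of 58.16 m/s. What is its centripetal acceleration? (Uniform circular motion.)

a_c = v²/r = 58.16²/150.21 = 3382.5856/150.21 = 22.52 m/s²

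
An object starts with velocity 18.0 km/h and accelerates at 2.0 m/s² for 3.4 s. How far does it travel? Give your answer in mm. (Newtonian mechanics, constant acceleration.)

v₀ = 18.0 km/h × 0.2777777777777778 = 5.0 m/s
d = v₀ × t + ½ × a × t² = 5.0 × 3.4 + 0.5 × 2.0 × 3.4² = 28.56 m
d = 28.56 m / 0.001 = 28560 mm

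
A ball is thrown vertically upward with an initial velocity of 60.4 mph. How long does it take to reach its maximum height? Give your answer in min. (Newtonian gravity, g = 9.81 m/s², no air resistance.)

v₀ = 60.4 mph × 0.44704 = 27.0012 m/s
t_up = v₀ / g = 27.0012 / 9.81 = 2.75242 s
t_up = 2.75242 s / 60.0 = 0.04587 min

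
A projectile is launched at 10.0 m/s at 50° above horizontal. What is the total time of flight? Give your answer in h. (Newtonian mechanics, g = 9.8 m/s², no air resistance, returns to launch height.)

T = 2 × v₀ × sin(θ) / g = 2 × 10.0 × sin(50°) / 9.8 = 2 × 10.0 × 0.766044 / 9.8 = 1.56336 s
T = 1.56336 s / 3600.0 = 0.0004343 h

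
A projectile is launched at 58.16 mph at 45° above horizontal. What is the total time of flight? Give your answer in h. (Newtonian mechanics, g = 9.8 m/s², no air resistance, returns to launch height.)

v₀ = 58.16 mph × 0.44704 = 25.9998 m/s
T = 2 × v₀ × sin(θ) / g = 2 × 25.9998 × sin(45°) / 9.8 = 2 × 25.9998 × 0.707107 / 9.8 = 3.75197 s
T = 3.75197 s / 3600.0 = 0.001042 h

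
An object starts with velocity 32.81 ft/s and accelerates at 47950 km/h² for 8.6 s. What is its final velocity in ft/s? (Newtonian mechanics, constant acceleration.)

v₀ = 32.81 ft/s × 0.3048 = 10.0005 m/s
a = 47950 km/h² × 7.716049382716049e-05 = 3.69985 m/s²
v = v₀ + a × t = 10.0005 + 3.69985 × 8.6 = 41.8192 m/s
v = 41.8192 m/s / 0.3048 = 137.2 ft/s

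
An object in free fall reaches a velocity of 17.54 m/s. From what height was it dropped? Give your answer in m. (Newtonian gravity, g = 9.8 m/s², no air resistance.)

h = v² / (2g) = 17.54² / (2 × 9.8) = 15.7 m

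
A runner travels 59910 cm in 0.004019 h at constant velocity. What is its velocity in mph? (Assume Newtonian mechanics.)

d = 59910 cm × 0.01 = 599.1 m
t = 0.004019 h × 3600.0 = 14.4684 s
v = d / t = 599.1 / 14.4684 = 41.4075 m/s
v = 41.4075 m/s / 0.44704 = 92.63 mph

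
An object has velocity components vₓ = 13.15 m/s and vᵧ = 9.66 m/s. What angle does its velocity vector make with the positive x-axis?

θ = arctan(vᵧ/vₓ) = arctan(9.66/13.15) = 36.3°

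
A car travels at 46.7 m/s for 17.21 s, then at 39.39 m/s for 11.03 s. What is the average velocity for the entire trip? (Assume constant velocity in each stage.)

d₁ = v₁t₁ = 46.7 × 17.21 = 803.707 m
d₂ = v₂t₂ = 39.39 × 11.03 = 434.4717 m
d_total = 1238.1787 m, t_total = 28.24 s
v_avg = d_total/t_total = 1238.1787/28.24 = 43.84 m/s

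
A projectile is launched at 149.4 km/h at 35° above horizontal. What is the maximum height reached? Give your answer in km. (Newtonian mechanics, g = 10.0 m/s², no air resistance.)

v₀ = 149.4 km/h × 0.2777777777777778 = 41.5 m/s
H = v₀² × sin²(θ) / (2g) = 41.5² × sin(35°)² / (2 × 10.0) = 1722.25 × 0.32899 / 20.0 = 28.3302 m
H = 28.3302 m / 1000.0 = 0.02833 km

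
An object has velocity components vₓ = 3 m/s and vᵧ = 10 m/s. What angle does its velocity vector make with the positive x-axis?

θ = arctan(vᵧ/vₓ) = arctan(10/3) = 73.3°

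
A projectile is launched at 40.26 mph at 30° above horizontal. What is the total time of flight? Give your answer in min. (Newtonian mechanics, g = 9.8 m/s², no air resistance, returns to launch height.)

v₀ = 40.26 mph × 0.44704 = 17.9978 m/s
T = 2 × v₀ × sin(θ) / g = 2 × 17.9978 × sin(30°) / 9.8 = 2 × 17.9978 × 0.5 / 9.8 = 1.83651 s
T = 1.83651 s / 60.0 = 0.03061 min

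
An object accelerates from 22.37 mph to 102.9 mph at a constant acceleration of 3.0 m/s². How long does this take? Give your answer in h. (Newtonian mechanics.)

v₀ = 22.37 mph × 0.44704 = 10.0003 m/s
v = 102.9 mph × 0.44704 = 46.0004 m/s
t = (v - v₀) / a = (46.0004 - 10.0003) / 3.0 = 12.0 s
t = 12.0 s / 3600.0 = 0.003333 h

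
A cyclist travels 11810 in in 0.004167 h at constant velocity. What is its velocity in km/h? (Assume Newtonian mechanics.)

d = 11810 in × 0.0254 = 299.974 m
t = 0.004167 h × 3600.0 = 15.0012 s
v = d / t = 299.974 / 15.0012 = 19.9967 m/s
v = 19.9967 m/s / 0.2777777777777778 = 71.99 km/h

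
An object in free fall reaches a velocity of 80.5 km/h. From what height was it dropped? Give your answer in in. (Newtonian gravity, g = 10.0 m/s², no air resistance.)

v = 80.5 km/h × 0.2777777777777778 = 22.3611 m/s
h = v² / (2g) = 22.3611² / (2 × 10.0) = 25.0009 m
h = 25.0009 m / 0.0254 = 984.3 in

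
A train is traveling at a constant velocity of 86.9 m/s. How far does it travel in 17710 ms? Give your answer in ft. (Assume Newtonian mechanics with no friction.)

t = 17710 ms × 0.001 = 17.71 s
d = v × t = 86.9 × 17.71 = 1539.0 m
d = 1539.0 m / 0.3048 = 5049 ft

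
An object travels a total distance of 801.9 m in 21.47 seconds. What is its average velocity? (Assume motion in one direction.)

v_avg = Δd / Δt = 801.9 / 21.47 = 37.35 m/s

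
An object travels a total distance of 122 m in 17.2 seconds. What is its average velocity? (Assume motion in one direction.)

v_avg = Δd / Δt = 122 / 17.2 = 7.09 m/s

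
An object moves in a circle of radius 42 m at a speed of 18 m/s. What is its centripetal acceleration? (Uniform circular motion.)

a_c = v²/r = 18²/42 = 324/42 = 7.71 m/s²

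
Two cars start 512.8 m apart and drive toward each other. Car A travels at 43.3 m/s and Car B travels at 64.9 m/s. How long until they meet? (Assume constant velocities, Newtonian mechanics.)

Combined speed: v_combined = 43.3 + 64.9 = 108.2 m/s
Time to meet: t = d/v_combined = 512.8/108.2 = 4.74 s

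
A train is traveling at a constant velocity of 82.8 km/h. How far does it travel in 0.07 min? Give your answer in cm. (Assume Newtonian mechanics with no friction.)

v = 82.8 km/h × 0.2777777777777778 = 23.0 m/s
t = 0.07 min × 60.0 = 4.2 s
d = v × t = 23.0 × 4.2 = 96.6 m
d = 96.6 m / 0.01 = 9660 cm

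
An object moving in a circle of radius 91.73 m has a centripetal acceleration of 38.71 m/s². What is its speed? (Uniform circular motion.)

v = √(a_c × r) = √(38.71 × 91.73) = 59.59 m/s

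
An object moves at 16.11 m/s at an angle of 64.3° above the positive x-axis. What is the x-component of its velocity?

vₓ = v cos(θ) = 16.11 × cos(64.3°) = 6.99 m/s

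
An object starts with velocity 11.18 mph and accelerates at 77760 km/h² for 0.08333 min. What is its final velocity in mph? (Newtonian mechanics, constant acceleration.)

v₀ = 11.18 mph × 0.44704 = 4.99791 m/s
a = 77760 km/h² × 7.716049382716049e-05 = 6.0 m/s²
t = 0.08333 min × 60.0 = 4.9998 s
v = v₀ + a × t = 4.99791 + 6.0 × 4.9998 = 34.9967 m/s
v = 34.9967 m/s / 0.44704 = 78.29 mph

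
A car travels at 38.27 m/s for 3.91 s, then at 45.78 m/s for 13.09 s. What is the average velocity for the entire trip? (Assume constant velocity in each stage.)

d₁ = v₁t₁ = 38.27 × 3.91 = 149.6357 m
d₂ = v₂t₂ = 45.78 × 13.09 = 599.2602 m
d_total = 748.8959 m, t_total = 17.0 s
v_avg = d_total/t_total = 748.8959/17.0 = 44.05 m/s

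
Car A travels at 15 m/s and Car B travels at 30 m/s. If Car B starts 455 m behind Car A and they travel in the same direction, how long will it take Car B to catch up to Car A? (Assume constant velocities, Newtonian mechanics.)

Relative speed: v_rel = 30 - 15 = 15 m/s
Time to catch: t = d₀/v_rel = 455/15 = 30.33 s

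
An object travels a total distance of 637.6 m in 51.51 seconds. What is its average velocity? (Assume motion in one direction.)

v_avg = Δd / Δt = 637.6 / 51.51 = 12.38 m/s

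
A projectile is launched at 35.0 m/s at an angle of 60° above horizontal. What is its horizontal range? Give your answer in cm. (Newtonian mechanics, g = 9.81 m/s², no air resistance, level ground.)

R = v₀² × sin(2θ) / g = 35.0² × sin(2 × 60°) / 9.81 = 1225.0 × 0.866025 / 9.81 = 108.143 m
R = 108.143 m / 0.01 = 10810 cm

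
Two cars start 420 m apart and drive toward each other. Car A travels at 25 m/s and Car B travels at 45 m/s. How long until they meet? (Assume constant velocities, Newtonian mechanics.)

Combined speed: v_combined = 25 + 45 = 70 m/s
Time to meet: t = d/v_combined = 420/70 = 6.0 s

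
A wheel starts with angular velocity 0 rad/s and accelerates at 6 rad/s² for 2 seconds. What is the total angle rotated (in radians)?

θ = ω₀t + ½αt² = 0×2 + ½×6×2² = 12.0 rad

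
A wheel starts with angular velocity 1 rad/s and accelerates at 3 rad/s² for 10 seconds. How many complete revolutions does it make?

θ = ω₀t + ½αt² = 1×10 + ½×3×10² = 160.0 rad
Total revolutions = θ/(2π) = 160.0/(2π) = 25.46
Complete revolutions = ⌊25.46⌋ = 25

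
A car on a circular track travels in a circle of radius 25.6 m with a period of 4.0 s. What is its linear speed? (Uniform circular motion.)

v = 2πr/T = 2π×25.6/4.0 = 40.21 m/s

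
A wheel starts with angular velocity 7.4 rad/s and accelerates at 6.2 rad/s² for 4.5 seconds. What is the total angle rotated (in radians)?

θ = ω₀t + ½αt² = 7.4×4.5 + ½×6.2×4.5² = 96.08 rad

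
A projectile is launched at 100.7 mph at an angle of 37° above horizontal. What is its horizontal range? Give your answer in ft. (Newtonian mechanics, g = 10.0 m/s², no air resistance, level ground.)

v₀ = 100.7 mph × 0.44704 = 45.0169 m/s
R = v₀² × sin(2θ) / g = 45.0169² × sin(2 × 37°) / 10.0 = 2026.52 × 0.961262 / 10.0 = 194.802 m
R = 194.802 m / 0.3048 = 639.1 ft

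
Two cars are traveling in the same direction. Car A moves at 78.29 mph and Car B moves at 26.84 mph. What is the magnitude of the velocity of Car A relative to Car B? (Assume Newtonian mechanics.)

v_rel = |v_A - v_B| = |78.29 - 26.84| = 51.45 mph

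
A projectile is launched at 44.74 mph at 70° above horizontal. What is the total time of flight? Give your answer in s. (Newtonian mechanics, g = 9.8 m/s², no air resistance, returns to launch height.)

v₀ = 44.74 mph × 0.44704 = 20.0006 m/s
T = 2 × v₀ × sin(θ) / g = 2 × 20.0006 × sin(70°) / 9.8 = 2 × 20.0006 × 0.939693 / 9.8 = 3.836 s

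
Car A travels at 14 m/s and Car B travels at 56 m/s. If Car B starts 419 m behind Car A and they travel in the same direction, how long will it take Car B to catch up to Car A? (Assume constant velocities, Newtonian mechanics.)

Relative speed: v_rel = 56 - 14 = 42 m/s
Time to catch: t = d₀/v_rel = 419/42 = 9.98 s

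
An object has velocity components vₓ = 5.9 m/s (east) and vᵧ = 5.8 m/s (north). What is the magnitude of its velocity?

|v| = √(vₓ² + vᵧ²) = √(5.9² + 5.8²) = √(68.45) = 8.27 m/s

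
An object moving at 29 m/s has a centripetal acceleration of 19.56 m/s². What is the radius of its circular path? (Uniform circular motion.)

r = v²/a_c = 29²/19.56 = 43.0 m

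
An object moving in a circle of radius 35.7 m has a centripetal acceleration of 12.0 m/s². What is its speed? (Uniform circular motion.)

v = √(a_c × r) = √(12.0 × 35.7) = 20.7 m/s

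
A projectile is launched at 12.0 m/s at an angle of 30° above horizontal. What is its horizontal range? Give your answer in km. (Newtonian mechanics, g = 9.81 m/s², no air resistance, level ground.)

R = v₀² × sin(2θ) / g = 12.0² × sin(2 × 30°) / 9.81 = 144.0 × 0.866025 / 9.81 = 12.7123 m
R = 12.7123 m / 1000.0 = 0.01271 km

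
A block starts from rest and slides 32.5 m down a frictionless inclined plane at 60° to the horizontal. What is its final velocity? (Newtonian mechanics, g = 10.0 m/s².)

a = g sin(θ) = 10.0 × sin(60°) = 8.6603 m/s²
v = √(2ad) = √(2 × 8.6603 × 32.5) = 23.73 m/s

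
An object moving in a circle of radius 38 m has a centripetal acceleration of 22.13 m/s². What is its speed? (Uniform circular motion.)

v = √(a_c × r) = √(22.13 × 38) = 29.0 m/s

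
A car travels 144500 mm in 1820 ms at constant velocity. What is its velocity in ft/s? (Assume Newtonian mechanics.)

d = 144500 mm × 0.001 = 144.5 m
t = 1820 ms × 0.001 = 1.82 s
v = d / t = 144.5 / 1.82 = 79.3956 m/s
v = 79.3956 m/s / 0.3048 = 260.5 ft/s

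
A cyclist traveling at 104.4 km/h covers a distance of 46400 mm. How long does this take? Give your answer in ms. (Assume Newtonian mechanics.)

d = 46400 mm × 0.001 = 46.4 m
v = 104.4 km/h × 0.2777777777777778 = 29.0 m/s
t = d / v = 46.4 / 29.0 = 1.6 s
t = 1.6 s / 0.001 = 1600 ms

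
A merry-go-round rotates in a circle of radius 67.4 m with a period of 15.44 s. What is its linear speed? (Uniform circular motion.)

v = 2πr/T = 2π×67.4/15.44 = 27.43 m/s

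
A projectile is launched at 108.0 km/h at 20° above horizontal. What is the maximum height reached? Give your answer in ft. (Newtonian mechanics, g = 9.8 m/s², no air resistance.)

v₀ = 108.0 km/h × 0.2777777777777778 = 30.0 m/s
H = v₀² × sin²(θ) / (2g) = 30.0² × sin(20°)² / (2 × 9.8) = 900.0 × 0.116978 / 19.6 = 5.37144 m
H = 5.37144 m / 0.3048 = 17.62 ft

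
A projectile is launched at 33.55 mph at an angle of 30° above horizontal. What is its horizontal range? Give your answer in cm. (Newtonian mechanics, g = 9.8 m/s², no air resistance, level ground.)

v₀ = 33.55 mph × 0.44704 = 14.9982 m/s
R = v₀² × sin(2θ) / g = 14.9982² × sin(2 × 30°) / 9.8 = 224.946 × 0.866025 / 9.8 = 19.8785 m
R = 19.8785 m / 0.01 = 1988 cm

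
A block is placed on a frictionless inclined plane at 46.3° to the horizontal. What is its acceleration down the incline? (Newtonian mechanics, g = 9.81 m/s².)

a = g sin(θ) = 9.81 × sin(46.3°) = 9.81 × 0.723 = 7.09 m/s²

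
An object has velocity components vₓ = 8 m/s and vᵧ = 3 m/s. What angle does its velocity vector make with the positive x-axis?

θ = arctan(vᵧ/vₓ) = arctan(3/8) = 20.56°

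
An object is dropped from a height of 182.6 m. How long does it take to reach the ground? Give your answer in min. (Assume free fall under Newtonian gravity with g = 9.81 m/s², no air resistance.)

t = √(2h/g) = √(2 × 182.6 / 9.81) = 6.10142 s
t = 6.10142 s / 60.0 = 0.1017 min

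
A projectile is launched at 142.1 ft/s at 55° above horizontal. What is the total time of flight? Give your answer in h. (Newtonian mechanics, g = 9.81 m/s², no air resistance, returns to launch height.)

v₀ = 142.1 ft/s × 0.3048 = 43.3121 m/s
T = 2 × v₀ × sin(θ) / g = 2 × 43.3121 × sin(55°) / 9.81 = 2 × 43.3121 × 0.819152 / 9.81 = 7.23327 s
T = 7.23327 s / 3600.0 = 0.002009 h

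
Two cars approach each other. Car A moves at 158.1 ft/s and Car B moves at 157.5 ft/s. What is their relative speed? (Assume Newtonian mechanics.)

v_rel = v_A + v_B = 158.1 + 157.5 = 315.6 ft/s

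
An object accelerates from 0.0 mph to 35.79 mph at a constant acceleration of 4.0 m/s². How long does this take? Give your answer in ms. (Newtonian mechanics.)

v₀ = 0.0 mph × 0.44704 = 0.0 m/s
v = 35.79 mph × 0.44704 = 15.9996 m/s
t = (v - v₀) / a = (15.9996 - 0.0) / 4.0 = 3.9999 s
t = 3.9999 s / 0.001 = 4000 ms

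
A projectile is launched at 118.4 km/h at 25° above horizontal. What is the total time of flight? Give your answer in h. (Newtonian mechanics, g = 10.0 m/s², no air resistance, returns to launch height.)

v₀ = 118.4 km/h × 0.2777777777777778 = 32.8889 m/s
T = 2 × v₀ × sin(θ) / g = 2 × 32.8889 × sin(25°) / 10.0 = 2 × 32.8889 × 0.422618 / 10.0 = 2.77989 s
T = 2.77989 s / 3600.0 = 0.0007722 h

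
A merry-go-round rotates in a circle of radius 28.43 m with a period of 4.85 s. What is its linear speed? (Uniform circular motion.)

v = 2πr/T = 2π×28.43/4.85 = 36.83 m/s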